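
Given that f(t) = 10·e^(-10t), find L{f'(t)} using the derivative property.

f(0) = 10, F(s) = 10/(s+10). L{f'(t)} = s·F(s) - f(0) = 10s/(s+10) - 10 = (10s - 10(s+10))/(s+10) = -100/(s+10)

Final answer: -100/(s+10)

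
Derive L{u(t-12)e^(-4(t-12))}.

u(t-a)f(t-a) with f(t)=e^(-4t). L{e^(-4t)} = 1/(s+4). By time shift: e^(-12s)/(s+4)

Final answer: e^(-12s)/(s+4)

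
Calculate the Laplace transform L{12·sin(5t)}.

L{sin(ωt)} = ω/(s² + ω²), so L{sin(5t)} = 5/(s² + 25). Then L{12·sin(5t)} = 12·5/(s² + 25) = 60/(s² + 25)

Final answer: 60/(s² + 25)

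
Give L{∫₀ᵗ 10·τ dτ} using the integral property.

L{∫₀ᵗ f(τ)dτ} = F(s)/s with f(t) = 10t. F(s) = 10/s^2, so L{∫₀ᵗ 10·τ dτ} = (10/s^2)/s = 10/s^3. (Check: ∫₀ᵗ 10·τ dτ = 10t^2/2.)

Final answer: 10/s^3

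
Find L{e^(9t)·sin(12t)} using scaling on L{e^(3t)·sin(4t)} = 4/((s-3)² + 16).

Scaling with a=3: L{e^(9t)·sin(12t)} = (1/3) · 4/((s/3-3)² + 16). Simplifying: 12/((s-9)² + 144)

Final answer: 12/((s-9)² + 144)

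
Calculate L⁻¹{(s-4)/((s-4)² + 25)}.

Using frequency shift: L⁻¹{(s-a)/((s-a)² + b²)} = e^(at)cos(bt). Here a=4, b=5

Final answer: e^(4t)·cos(5t)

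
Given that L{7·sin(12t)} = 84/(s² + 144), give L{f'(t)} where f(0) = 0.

L{f'(t)} = s·F(s) - f(0) = s·84/(s² + 144) - 0 = 84s/(s² + 144)

Final answer: 84s/(s² + 144)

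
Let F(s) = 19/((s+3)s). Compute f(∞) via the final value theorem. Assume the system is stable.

f(∞) = lim_{s→0} sF(s) = lim_{s→0} 19/(s+3) = 19/3

Final answer: 19/3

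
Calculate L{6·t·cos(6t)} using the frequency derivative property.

L{cos(6t)} = s/(s² + 36). Derivative: d/ds[s/(s² + 36)] = [(s² + 36) - s·2s]/(s² + 36)² = (36 - s²)/(s² + 36)². So L{t·cos(6t)} = -F'(s) = (s² - 36)/(s² + 36)². Then L{6·t·cos(6t)} = 6·(s² - 36)/(s² + 36)²

Final answer: 6·(s² - 36)/(s² + 36)²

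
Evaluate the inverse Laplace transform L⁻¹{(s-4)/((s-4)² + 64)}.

Using frequency shift, L⁻¹{(s-4)/((s-4)² + 64)} = e^(4t)·cos(8t)

Final answer: e^(4t)·cos(8t)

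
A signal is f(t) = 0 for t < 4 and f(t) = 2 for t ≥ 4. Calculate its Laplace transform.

f(t) = 2·u(t-4). L{u(t-4)} = e^(-4s)/s, so L{f(t)} = 2·e^(-4s)/s

Final answer: 2·e^(-4s)/s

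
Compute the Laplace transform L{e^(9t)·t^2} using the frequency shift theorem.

L{e^(at)·t^n} = n!/(s-a)^(n+1), so L{e^(9t)·t^2} = 2/(s-9)^3

Final answer: 2/(s-9)^3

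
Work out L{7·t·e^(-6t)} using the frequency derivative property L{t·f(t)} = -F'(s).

L{e^(-6t)} = 1/(s+6). By frequency derivative: L{t·e^(-6t)} = -d/ds[1/(s+6)] = -(-1)/(s+6)² = 1/(s+6)². Then L{7·t·e^(-6t)} = 7·1/(s+6)² = 7/(s+6)²

Final answer: 7/(s+6)²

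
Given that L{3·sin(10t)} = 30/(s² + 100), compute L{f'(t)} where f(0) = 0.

L{f'(t)} = s·F(s) - f(0) = s·30/(s² + 100) - 0 = 30s/(s² + 100)

Final answer: 30s/(s² + 100)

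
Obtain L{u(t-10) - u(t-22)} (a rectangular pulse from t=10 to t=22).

L{u(t-a)} = e^(-as)/s. L{u(t-10) - u(t-22)} = (e^(-10s) - e^(-22s))/s

Final answer: (e^(-10s) - e^(-22s))/s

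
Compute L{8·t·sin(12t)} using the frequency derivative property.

L{sin(12t)} = 12/(s² + 144). By L{t·f(t)} = -F'(s): -d/ds[12/(s² + 144)] = -(12)·(-2s)/(s² + 144)² = 24s/(s² + 144)². Then L{8·t·sin(12t)} = 8·24s/(s² + 144)² = 192s/(s² + 144)²

Final answer: 192s/(s² + 144)²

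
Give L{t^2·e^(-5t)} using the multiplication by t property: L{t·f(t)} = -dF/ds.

Using L{t^n·e^(at)} = n!/(s-a)^(n+1), L{t^2·e^(-5t)} = 2/(s+5)^3

Final answer: 2/(s+5)^3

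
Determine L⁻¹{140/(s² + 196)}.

This is the form c·a/(s² + a²) with a = 14, c = 10. L⁻¹ = 10·sin(14t)

Final answer: 10·sin(14t)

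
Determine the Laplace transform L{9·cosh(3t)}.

L{cosh(ωt)} = s/(s² - ω²), so L{cosh(3t)} = s/(s² - 9). Then L{9·cosh(3t)} = 9·s/(s² - 9) = 9s/(s² - 9)

Final answer: 9s/(s² - 9)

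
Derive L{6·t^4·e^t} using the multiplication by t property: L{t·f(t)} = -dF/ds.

Using L{t^n·e^(at)} = n!/(s-a)^(n+1), L{t^4·e^t} = 24/(s-1)^5, so L{6·t^4·e^t} = 6·24/(s-1)^5 = 144/(s-1)^5

Final answer: 144/(s-1)^5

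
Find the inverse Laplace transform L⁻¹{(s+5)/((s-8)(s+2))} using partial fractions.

Using partial fractions, f(t) = (13e^(8t) - 3e^(-2t))/10

Final answer: (13e^(8t) - 3e^(-2t))/10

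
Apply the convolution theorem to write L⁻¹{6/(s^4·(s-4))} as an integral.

6/(s^4·(s-4)) = (6/s^4)·(1/(s-4)) = L{t^3}·L{e^(4t)}. So f(t) = t^3*e^(4t) = ∫₀ᵗ τ^3·e^(4(t-τ)) dτ

Final answer: ∫₀ᵗ τ^3·e^(4(t-τ)) dτ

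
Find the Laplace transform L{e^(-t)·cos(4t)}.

L{e^(at)·cos(ωt)} = (s-a)/((s-a)² + ω²), so L{e^(-t)·cos(4t)} = (s+1)/((s+1)² + 16)

Final answer: (s+1)/((s+1)² + 16)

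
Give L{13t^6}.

L{t^n} = n!/s^(n+1). So L{13t^6} = 13·6!/s^7 = 9360/s^7

Final answer: 9360/s^7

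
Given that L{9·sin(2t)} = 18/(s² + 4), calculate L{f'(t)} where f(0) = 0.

L{f'(t)} = s·F(s) - f(0) = s·18/(s² + 4) - 0 = 18s/(s² + 4)

Final answer: 18s/(s² + 4)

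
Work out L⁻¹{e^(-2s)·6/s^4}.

L⁻¹{6/s^4} = t^3. By the time shift theorem, L⁻¹{e^(-as)F(s)} = u(t-a)f(t-a) with a=2, so L⁻¹{e^(-2s)·6/s^4} = u(t-2)·(t-2)^3

Final answer: u(t-2)·(t-2)^3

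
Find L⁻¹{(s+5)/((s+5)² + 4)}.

Using frequency shift: L⁻¹{(s-a)/((s-a)² + b²)} = e^(at)cos(bt). Here a=-5, b=2

Final answer: e^(-5t)·cos(2t)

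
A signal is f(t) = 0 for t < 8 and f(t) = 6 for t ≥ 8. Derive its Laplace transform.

f(t) = 6·u(t-8). L{u(t-8)} = e^(-8s)/s, so L{f(t)} = 6·e^(-8s)/s

Final answer: 6·e^(-8s)/s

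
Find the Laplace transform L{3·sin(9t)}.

L{sin(ωt)} = ω/(s² + ω²), so L{sin(9t)} = 9/(s² + 81). Then L{3·sin(9t)} = 3·9/(s² + 81) = 27/(s² + 81)

Final answer: 27/(s² + 81)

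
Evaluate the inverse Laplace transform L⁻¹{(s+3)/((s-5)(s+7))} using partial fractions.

Using partial fractions, f(t) = (8e^(5t) + 4e^(-7t))/12

Final answer: (8e^(5t) + 4e^(-7t))/12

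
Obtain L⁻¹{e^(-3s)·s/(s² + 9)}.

L⁻¹{s/(s² + 9)} = cos(3t). By the time shift theorem, L⁻¹{e^(-as)F(s)} = u(t-a)f(t-a) with a=3, so L⁻¹{e^(-3s)·s/(s² + 9)} = u(t-3)·cos(3(t-3))

Final answer: u(t-3)·cos(3(t-3))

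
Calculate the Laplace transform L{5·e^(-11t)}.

L{e^(at)} = 1/(s-a), so L{e^(-11t)} = 1/(s+11). Then L{5·e^(-11t)} = 5/(s+11)

Final answer: 5/(s+11)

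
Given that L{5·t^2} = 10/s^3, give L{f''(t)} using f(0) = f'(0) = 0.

L{f''(t)} = s²F(s) - sf(0) - f'(0) = s²·10/s^3 - 0 - 0 = 10/s

Final answer: 10/s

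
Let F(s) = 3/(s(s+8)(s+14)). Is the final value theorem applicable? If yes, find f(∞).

Poles of sF(s) = 3/((s+8)(s+14)) are at s = -8 and s = -14, both in the left half-plane. Theorem applies. f(∞) = lim_{s→0} sF(s) = 3/(8·14) = 3/112

Final answer: 3/112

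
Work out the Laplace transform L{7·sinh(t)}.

L{sinh(ωt)} = ω/(s² - ω²), so L{sinh(t)} = 1/(s² - 1). Then L{7·sinh(t)} = 7·1/(s² - 1) = 7/(s² - 1)

Final answer: 7/(s² - 1)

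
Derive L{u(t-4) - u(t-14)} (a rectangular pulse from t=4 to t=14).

L{u(t-a)} = e^(-as)/s. L{u(t-4) - u(t-14)} = (e^(-4s) - e^(-14s))/s

Final answer: (e^(-4s) - e^(-14s))/s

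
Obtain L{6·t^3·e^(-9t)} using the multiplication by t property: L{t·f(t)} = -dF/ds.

Using L{t^n·e^(at)} = n!/(s-a)^(n+1), L{t^3·e^(-9t)} = 6/(s+9)^4, so L{6·t^3·e^(-9t)} = 6·6/(s+9)^4 = 36/(s+9)^4

Final answer: 36/(s+9)^4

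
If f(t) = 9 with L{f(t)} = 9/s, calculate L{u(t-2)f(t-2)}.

Time shift theorem: L{u(t-a)f(t-a)} = e^(-as)F(s). Here a=2, F(s) = 9/s, so L{u(t-2)f(t-2)} = e^(-2s)·9/s

Final answer: e^(-2s)·9/s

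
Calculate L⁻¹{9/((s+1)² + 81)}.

Form: b/((s-a)² + b²) → e^(at)sin(bt). With a=-1, b=9

Final answer: e^(-t)·sin(9t)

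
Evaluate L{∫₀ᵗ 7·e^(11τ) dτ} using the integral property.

L{∫₀ᵗ f(τ)dτ} = F(s)/s with F(s) = 7/(s-11), so L{∫₀ᵗ 7·e^(11τ) dτ} = 7/(s(s-11))

Final answer: 7/(s(s-11))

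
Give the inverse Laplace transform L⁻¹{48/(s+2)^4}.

L⁻¹{n!/(s-a)^(n+1)} = t^n·e^(at) with n=3, a=-2. So L⁻¹{6/(s+2)^4} = t^3·e^(-2t), and L⁻¹{48/(s+2)^4} = (48/6)·t^3·e^(-2t) = 8·t^3·e^(-2t)

Final answer: 8·t^3·e^(-2t)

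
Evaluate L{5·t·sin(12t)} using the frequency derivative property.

L{sin(12t)} = 12/(s² + 144). By L{t·f(t)} = -F'(s): -d/ds[12/(s² + 144)] = -(12)·(-2s)/(s² + 144)² = 24s/(s² + 144)². Then L{5·t·sin(12t)} = 5·24s/(s² + 144)² = 120s/(s² + 144)²

Final answer: 120s/(s² + 144)²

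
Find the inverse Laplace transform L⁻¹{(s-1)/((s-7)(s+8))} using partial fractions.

Using partial fractions, f(t) = (6e^(7t) + 9e^(-8t))/15

Final answer: (6e^(7t) + 9e^(-8t))/15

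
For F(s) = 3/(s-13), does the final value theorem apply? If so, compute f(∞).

sF(s) = 3s/(s-13) has a pole at s = 13 in the right half-plane. Theorem does NOT apply (unstable system; f(t) = 3·e^(13t) grows without bound).

Final answer: Not applicable (unstable)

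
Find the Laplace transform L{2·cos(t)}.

L{cos(ωt)} = s/(s² + ω²), so L{cos(t)} = s/(s² + 1). Then L{2·cos(t)} = 2·s/(s² + 1) = 2s/(s² + 1)

Final answer: 2s/(s² + 1)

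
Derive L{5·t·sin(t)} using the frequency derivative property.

L{sin(t)} = 1/(s² + 1). By L{t·f(t)} = -F'(s): -d/ds[1/(s² + 1)] = -(1)·(-2s)/(s² + 1)² = 2s/(s² + 1)². Then L{5·t·sin(t)} = 5·2s/(s² + 1)² = 10s/(s² + 1)²

Final answer: 10s/(s² + 1)²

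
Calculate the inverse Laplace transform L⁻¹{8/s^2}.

L⁻¹{n!/s^(n+1)} = t^n with n=1. So L⁻¹{1/s^2} = t, and L⁻¹{8/s^2} = (8/1)·t = 8·t

Final answer: 8·t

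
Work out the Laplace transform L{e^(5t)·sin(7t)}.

L{e^(at)·sin(ωt)} = ω/((s-a)² + ω²), so L{e^(5t)·sin(7t)} = 7/((s-5)² + 49)

Final answer: 7/((s-5)² + 49)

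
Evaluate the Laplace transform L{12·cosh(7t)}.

L{cosh(ωt)} = s/(s² - ω²), so L{cosh(7t)} = s/(s² - 49). Then L{12·cosh(7t)} = 12·s/(s² - 49) = 12s/(s² - 49)

Final answer: 12s/(s² - 49)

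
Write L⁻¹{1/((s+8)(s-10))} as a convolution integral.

1/((s+8)(s-10)) = (1/(s+8))·(1/(s-10)) = L{e^(-8t)}·L{e^(10t)}. So f(t) = e^(-8t)*e^(10t) = ∫₀ᵗ e^(-8τ)·e^(10(t-τ)) dτ

Final answer: ∫₀ᵗ e^(-8τ)·e^(10(t-τ)) dτ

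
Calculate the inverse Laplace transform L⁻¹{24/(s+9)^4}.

L⁻¹{n!/(s-a)^(n+1)} = t^n·e^(at) with n=3, a=-9. So L⁻¹{6/(s+9)^4} = t^3·e^(-9t), and L⁻¹{24/(s+9)^4} = (24/6)·t^3·e^(-9t) = 4·t^3·e^(-9t)

Final answer: 4·t^3·e^(-9t)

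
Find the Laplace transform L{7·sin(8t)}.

L{sin(ωt)} = ω/(s² + ω²), so L{sin(8t)} = 8/(s² + 64). Then L{7·sin(8t)} = 7·8/(s² + 64) = 56/(s² + 64)

Final answer: 56/(s² + 64)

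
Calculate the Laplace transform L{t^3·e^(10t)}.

L{t^n·e^(at)} = n!/(s-a)^(n+1), so L{t^3·e^(10t)} = 6/(s-10)^4

Final answer: 6/(s-10)^4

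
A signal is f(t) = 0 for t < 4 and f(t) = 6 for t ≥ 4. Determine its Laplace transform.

f(t) = 6·u(t-4). L{u(t-4)} = e^(-4s)/s, so L{f(t)} = 6·e^(-4s)/s

Final answer: 6·e^(-4s)/s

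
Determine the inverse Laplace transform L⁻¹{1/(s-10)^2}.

L⁻¹{n!/(s-a)^(n+1)} = t^n·e^(at) with n=1, a=10. So L⁻¹{1/(s-10)^2} = t·e^(10t)

Final answer: t·e^(10t)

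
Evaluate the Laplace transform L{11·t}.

L{t^n} = n!/s^(n+1), so L{t} = 1/s^2. Then L{11·t} = 11·1/s^2 = 11/s^2

Final answer: 11/s^2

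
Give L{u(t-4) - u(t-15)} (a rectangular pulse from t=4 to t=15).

L{u(t-a)} = e^(-as)/s. L{u(t-4) - u(t-15)} = (e^(-4s) - e^(-15s))/s

Final answer: (e^(-4s) - e^(-15s))/s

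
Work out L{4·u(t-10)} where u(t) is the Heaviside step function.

L{u(t-a)} = e^(-as)/s. Here a=10, so L{u(t-10)} = e^(-10s)/s, and L{4·u(t-10)} = 4·e^(-10s)/s

Final answer: 4·e^(-10s)/s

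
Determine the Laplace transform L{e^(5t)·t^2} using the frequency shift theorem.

L{e^(at)·t^n} = n!/(s-a)^(n+1), so L{e^(5t)·t^2} = 2/(s-5)^3

Final answer: 2/(s-5)^3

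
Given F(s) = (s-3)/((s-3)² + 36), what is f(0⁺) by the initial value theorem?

f(0⁺) = lim_{s→∞} sF(s) = lim_{s→∞} s(s-3)/((s-3)² + 36) = 1

Final answer: 1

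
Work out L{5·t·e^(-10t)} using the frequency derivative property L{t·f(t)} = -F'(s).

L{e^(-10t)} = 1/(s+10). By frequency derivative: L{t·e^(-10t)} = -d/ds[1/(s+10)] = -(-1)/(s+10)² = 1/(s+10)². Then L{5·t·e^(-10t)} = 5·1/(s+10)² = 5/(s+10)²

Final answer: 5/(s+10)²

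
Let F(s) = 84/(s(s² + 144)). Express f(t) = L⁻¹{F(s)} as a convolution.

84/(s(s² + 144)) = (1/s)·(84/(s² + 144)) = L{1}·L{7·sin(12t)}. So f(t) = 1*(7·sin(12t)) = ∫₀ᵗ 7·sin(12τ) dτ

Final answer: ∫₀ᵗ 7·sin(12τ) dτ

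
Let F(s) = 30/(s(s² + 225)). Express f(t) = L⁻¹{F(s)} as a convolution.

30/(s(s² + 225)) = (1/s)·(30/(s² + 225)) = L{1}·L{2·sin(15t)}. So f(t) = 1*(2·sin(15t)) = ∫₀ᵗ 2·sin(15τ) dτ

Final answer: ∫₀ᵗ 2·sin(15τ) dτ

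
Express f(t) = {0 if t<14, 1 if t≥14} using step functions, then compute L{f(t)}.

f(t) = u(t-14). L{u(t-14)} = e^(-14s)/s, so L{f(t)} = e^(-14s)/s

Final answer: e^(-14s)/s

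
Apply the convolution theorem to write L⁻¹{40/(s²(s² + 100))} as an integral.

40/(s²(s² + 100)) = (1/s²)·(40/(s² + 100)) = L{t}·L{4·sin(10t)}. So f(t) = t*(4·sin(10t)) = ∫₀ᵗ 4τ·sin(10(t-τ)) dτ

Final answer: ∫₀ᵗ 4τ·sin(10(t-τ)) dτ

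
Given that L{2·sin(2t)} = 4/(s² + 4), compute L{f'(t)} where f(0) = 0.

L{f'(t)} = s·F(s) - f(0) = s·4/(s² + 4) - 0 = 4s/(s² + 4)

Final answer: 4s/(s² + 4)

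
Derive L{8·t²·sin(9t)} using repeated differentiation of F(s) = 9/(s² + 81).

F(s) = 9/(s² + 81). F'(s) = -18s/(s² + 81)². F''(s) = -18(81 - 3s²)/(s² + 81)³ = (54s² - 1458)/(s² + 81)³. So L{t²·sin(9t)} = (-1)² F''(s) = (54s² - 1458)/(s² + 81)³. Then L{8·t²·sin(9t)} = 8·(54s² - 1458)/(s² + 81)³ = (432s² - 11664)/(s² + 81)³

Final answer: (432s² - 11664)/(s² + 81)³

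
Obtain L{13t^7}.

L{t^n} = n!/s^(n+1). So L{13t^7} = 13·7!/s^8 = 65520/s^8

Final answer: 65520/s^8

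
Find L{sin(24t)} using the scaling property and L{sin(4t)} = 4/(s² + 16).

Using L{f(at)} = (1/a)F(s/a) with a=6: L{sin(24t)} = (1/6) · 4/((s/6)² + 16) = (1/6) · 4·36/(s² + 576) = 24/(s² + 576)

Final answer: 24/(s² + 576)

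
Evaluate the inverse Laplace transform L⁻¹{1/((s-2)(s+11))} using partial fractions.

Decompose: A/(s-2) + B/(s+11). A = 1/13, B = -1/13. f(t) = (e^(2t) - e^(-11t))/13

Final answer: (e^(2t) - e^(-11t))/13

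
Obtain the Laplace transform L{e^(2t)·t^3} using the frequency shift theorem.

L{e^(at)·t^n} = n!/(s-a)^(n+1), so L{e^(2t)·t^3} = 6/(s-2)^4

Final answer: 6/(s-2)^4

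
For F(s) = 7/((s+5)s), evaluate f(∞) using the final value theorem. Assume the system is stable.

f(∞) = lim_{s→0} sF(s) = lim_{s→0} 7/(s+5) = 7/5

Final answer: 7/5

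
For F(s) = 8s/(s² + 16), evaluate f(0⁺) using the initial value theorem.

f(0⁺) = lim_{s→∞} s·8s/(s² + 16) = lim_{s→∞} 8s²/(s² + 16) = 8

Final answer: 8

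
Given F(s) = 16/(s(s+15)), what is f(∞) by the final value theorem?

f(∞) = lim_{s→0} s·16/(s(s+15)) = lim_{s→0} 16/(s+15) = 16/15 = 16/15

Final answer: 16/15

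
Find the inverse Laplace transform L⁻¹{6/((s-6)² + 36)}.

Using frequency shift, L⁻¹{6/((s-6)² + 36)} = e^(6t)·sin(6t)

Final answer: e^(6t)·sin(6t)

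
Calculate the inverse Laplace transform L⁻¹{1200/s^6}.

L⁻¹{n!/s^(n+1)} = t^n with n=5. So L⁻¹{120/s^6} = t^5, and L⁻¹{1200/s^6} = (1200/120)·t^5 = 10·t^5

Final answer: 10·t^5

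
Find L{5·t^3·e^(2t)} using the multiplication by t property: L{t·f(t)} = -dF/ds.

Using L{t^n·e^(at)} = n!/(s-a)^(n+1), L{t^3·e^(2t)} = 6/(s-2)^4, so L{5·t^3·e^(2t)} = 5·6/(s-2)^4 = 30/(s-2)^4

Final answer: 30/(s-2)^4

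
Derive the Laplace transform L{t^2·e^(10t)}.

L{t^n·e^(at)} = n!/(s-a)^(n+1), so L{t^2·e^(10t)} = 2/(s-10)^3

Final answer: 2/(s-10)^3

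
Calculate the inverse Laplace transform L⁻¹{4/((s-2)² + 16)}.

Using frequency shift, L⁻¹{4/((s-2)² + 16)} = e^(2t)·sin(4t)

Final answer: e^(2t)·sin(4t)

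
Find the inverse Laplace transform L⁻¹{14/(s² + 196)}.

L⁻¹{14/(s² + 196)} = sin(14t)

Final answer: sin(14t)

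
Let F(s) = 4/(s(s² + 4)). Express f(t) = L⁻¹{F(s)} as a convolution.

4/(s(s² + 4)) = (1/s)·(4/(s² + 4)) = L{1}·L{2·sin(2t)}. So f(t) = 1*(2·sin(2t)) = ∫₀ᵗ 2·sin(2τ) dτ

Final answer: ∫₀ᵗ 2·sin(2τ) dτ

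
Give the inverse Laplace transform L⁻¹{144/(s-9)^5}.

L⁻¹{n!/(s-a)^(n+1)} = t^n·e^(at) with n=4, a=9. So L⁻¹{24/(s-9)^5} = t^4·e^(9t), and L⁻¹{144/(s-9)^5} = (144/24)·t^4·e^(9t) = 6·t^4·e^(9t)

Final answer: 6·t^4·e^(9t)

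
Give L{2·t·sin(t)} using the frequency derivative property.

L{sin(t)} = 1/(s² + 1). By L{t·f(t)} = -F'(s): -d/ds[1/(s² + 1)] = -(1)·(-2s)/(s² + 1)² = 2s/(s² + 1)². Then L{2·t·sin(t)} = 2·2s/(s² + 1)² = 4s/(s² + 1)²

Final answer: 4s/(s² + 1)²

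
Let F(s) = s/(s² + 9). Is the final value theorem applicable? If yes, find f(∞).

The final value theorem requires all poles of sF(s) in the left half-plane. sF(s) = s²/(s² + 9) has poles at s = ±3i (imaginary axis). Theorem does NOT apply (oscillatory system).

Final answer: Not applicable (oscillatory)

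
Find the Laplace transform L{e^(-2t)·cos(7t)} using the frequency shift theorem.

Frequency shift: L{e^(at)f(t)} = F(s-a). L{e^(-2t)·cos(7t)} = (s+2)/((s+2)² + 49)

Final answer: (s+2)/((s+2)² + 49)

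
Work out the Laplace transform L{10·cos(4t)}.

L{cos(ωt)} = s/(s² + ω²), so L{cos(4t)} = s/(s² + 16). Then L{10·cos(4t)} = 10·s/(s² + 16) = 10s/(s² + 16)

Final answer: 10s/(s² + 16)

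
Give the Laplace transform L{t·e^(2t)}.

L{t^n·e^(at)} = n!/(s-a)^(n+1), so L{t·e^(2t)} = 1/(s-2)^2

Final answer: 1/(s-2)^2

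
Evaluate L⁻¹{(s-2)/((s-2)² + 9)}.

Using frequency shift: L⁻¹{(s-a)/((s-a)² + b²)} = e^(at)cos(bt). Here a=2, b=3

Final answer: e^(2t)·cos(3t)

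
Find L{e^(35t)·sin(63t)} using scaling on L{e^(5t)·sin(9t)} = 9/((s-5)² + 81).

Scaling with a=7: L{e^(35t)·sin(63t)} = (1/7) · 9/((s/7-5)² + 81). Simplifying: 63/((s-35)² + 3969)

Final answer: 63/((s-35)² + 3969)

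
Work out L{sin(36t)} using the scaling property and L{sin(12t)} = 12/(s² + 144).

Using L{f(at)} = (1/a)F(s/a) with a=3: L{sin(36t)} = (1/3) · 12/((s/3)² + 144) = (1/3) · 12·9/(s² + 1296) = 36/(s² + 1296)

Final answer: 36/(s² + 1296)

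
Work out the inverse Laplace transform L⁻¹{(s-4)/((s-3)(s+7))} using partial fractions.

Using partial fractions, f(t) = (-e^(3t) + 11e^(-7t))/10

Final answer: (-e^(3t) + 11e^(-7t))/10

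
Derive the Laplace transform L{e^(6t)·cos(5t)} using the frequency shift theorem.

Frequency shift: L{e^(at)f(t)} = F(s-a). L{e^(6t)·cos(5t)} = (s-6)/((s-6)² + 25)

Final answer: (s-6)/((s-6)² + 25)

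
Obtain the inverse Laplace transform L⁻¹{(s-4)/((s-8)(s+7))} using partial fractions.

Using partial fractions, f(t) = (4e^(8t) + 11e^(-7t))/15

Final answer: (4e^(8t) + 11e^(-7t))/15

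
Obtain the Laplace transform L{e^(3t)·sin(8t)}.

L{e^(at)·sin(ωt)} = ω/((s-a)² + ω²), so L{e^(3t)·sin(8t)} = 8/((s-3)² + 64)

Final answer: 8/((s-3)² + 64)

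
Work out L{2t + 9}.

L{2t + 9} = 2·L{t} + 9·L{1} = 2/s² + 9/s

Final answer: 2/s² + 9/s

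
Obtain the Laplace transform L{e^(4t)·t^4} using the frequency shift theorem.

L{e^(at)·t^n} = n!/(s-a)^(n+1), so L{e^(4t)·t^4} = 24/(s-4)^5

Final answer: 24/(s-4)^5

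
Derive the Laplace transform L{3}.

L{3} = 3 · L{1} = 3/s

Final answer: 3/s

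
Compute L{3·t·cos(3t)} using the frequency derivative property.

L{cos(3t)} = s/(s² + 9). Derivative: d/ds[s/(s² + 9)] = [(s² + 9) - s·2s]/(s² + 9)² = (9 - s²)/(s² + 9)². So L{t·cos(3t)} = -F'(s) = (s² - 9)/(s² + 9)². Then L{3·t·cos(3t)} = 3·(s² - 9)/(s² + 9)²

Final answer: 3·(s² - 9)/(s² + 9)²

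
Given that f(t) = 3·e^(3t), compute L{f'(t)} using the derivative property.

f(0) = 3, F(s) = 3/(s-3). L{f'(t)} = s·F(s) - f(0) = 3s/(s-3) - 3 = (3s - 3(s-3))/(s-3) = 9/(s-3)

Final answer: 9/(s-3)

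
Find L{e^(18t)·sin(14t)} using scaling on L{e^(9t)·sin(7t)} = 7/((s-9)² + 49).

Scaling with a=2: L{e^(18t)·sin(14t)} = (1/2) · 7/((s/2-9)² + 49). Simplifying: 14/((s-18)² + 196)

Final answer: 14/((s-18)² + 196)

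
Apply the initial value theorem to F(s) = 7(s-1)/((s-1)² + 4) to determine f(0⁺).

f(0⁺) = lim_{s→∞} sF(s) = lim_{s→∞} 7s(s-1)/((s-1)² + 4) = 7

Final answer: 7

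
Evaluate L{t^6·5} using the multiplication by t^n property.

L{5} = 5/s. d^1/ds^1[1/s] = -1/s². d^2/ds^2[1/s] = 2/s^3. d^3/ds^3[1/s] = -6/s^4. d^4/ds^4[1/s] = 24/s^5. d^5/ds^5[1/s] = -120/s^6. d^6/ds^6[1/s] = 720/s^7. So L{t^6} = (-1)^{6}·720/s^7 = 720/s^7. Then L{t^6·5} = 5·720/s^7 = 3600/s^7

Final answer: 3600/s^7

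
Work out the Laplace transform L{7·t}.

L{t^n} = n!/s^(n+1), so L{t} = 1/s^2. Then L{7·t} = 7·1/s^2 = 7/s^2

Final answer: 7/s^2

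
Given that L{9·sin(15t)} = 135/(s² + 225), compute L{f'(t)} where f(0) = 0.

L{f'(t)} = s·F(s) - f(0) = s·135/(s² + 225) - 0 = 135s/(s² + 225)

Final answer: 135s/(s² + 225)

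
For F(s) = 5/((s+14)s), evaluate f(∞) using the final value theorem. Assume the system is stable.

f(∞) = lim_{s→0} sF(s) = lim_{s→0} 5/(s+14) = 5/14

Final answer: 5/14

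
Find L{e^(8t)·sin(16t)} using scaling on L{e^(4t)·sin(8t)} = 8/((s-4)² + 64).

Scaling with a=2: L{e^(8t)·sin(16t)} = (1/2) · 8/((s/2-4)² + 64). Simplifying: 16/((s-8)² + 256)

Final answer: 16/((s-8)² + 256)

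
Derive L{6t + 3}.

L{6t + 3} = 6·L{t} + 3·L{1} = 6/s² + 3/s

Final answer: 6/s² + 3/s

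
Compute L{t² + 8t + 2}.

L{t² + 8t + 2} = 2/s³ + 8/s² + 2/s = 2/s³ + 8/s² + 2/s

Final answer: 2/s³ + 8/s² + 2/s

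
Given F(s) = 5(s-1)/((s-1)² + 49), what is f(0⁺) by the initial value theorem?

f(0⁺) = lim_{s→∞} sF(s) = lim_{s→∞} 5s(s-1)/((s-1)² + 49) = 5

Final answer: 5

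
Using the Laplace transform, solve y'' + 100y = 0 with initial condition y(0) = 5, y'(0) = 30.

L{y''} + 100L{y} = 0. s²Y - 5s - 30 + 100Y = 0. Y(s² + 100) = 5s + 30. Y = (5s + 30)/(s² + 100). Inverting: y(t) = 5cos(10t) + 3sin(10t)

Final answer: y(t) = 5cos(10t) + 3sin(10t)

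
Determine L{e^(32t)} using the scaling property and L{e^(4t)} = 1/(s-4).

Using L{f(at)} = (1/a)F(s/a) with a=8 and f(t) = e^(4t): L{e^(32t)} = (1/8) · 1/((s/8)-4) = (1/8) · 8/(s-32) = 1/(s-32)

Final answer: 1/(s-32)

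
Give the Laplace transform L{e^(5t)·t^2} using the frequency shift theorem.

L{e^(at)·t^n} = n!/(s-a)^(n+1), so L{e^(5t)·t^2} = 2/(s-5)^3

Final answer: 2/(s-5)^3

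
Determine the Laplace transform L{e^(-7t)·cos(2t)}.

L{e^(at)·cos(ωt)} = (s-a)/((s-a)² + ω²), so L{e^(-7t)·cos(2t)} = (s+7)/((s+7)² + 4)

Final answer: (s+7)/((s+7)² + 4)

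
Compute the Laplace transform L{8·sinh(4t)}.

L{sinh(ωt)} = ω/(s² - ω²), so L{sinh(4t)} = 4/(s² - 16). Then L{8·sinh(4t)} = 8·4/(s² - 16) = 32/(s² - 16)

Final answer: 32/(s² - 16)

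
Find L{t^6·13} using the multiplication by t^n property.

L{13} = 13/s. d^1/ds^1[1/s] = -1/s². d^2/ds^2[1/s] = 2/s^3. d^3/ds^3[1/s] = -6/s^4. d^4/ds^4[1/s] = 24/s^5. d^5/ds^5[1/s] = -120/s^6. d^6/ds^6[1/s] = 720/s^7. So L{t^6} = (-1)^{6}·720/s^7 = 720/s^7. Then L{t^6·13} = 13·720/s^7 = 9360/s^7

Final answer: 9360/s^7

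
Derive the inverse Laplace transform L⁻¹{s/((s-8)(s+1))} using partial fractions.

Using partial fractions, f(t) = (8e^(8t) + e^(-t))/9

Final answer: (8e^(8t) + e^(-t))/9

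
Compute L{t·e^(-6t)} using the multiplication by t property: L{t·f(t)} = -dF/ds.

Using L{t^n·e^(at)} = n!/(s-a)^(n+1), L{t·e^(-6t)} = 1/(s+6)^2

Final answer: 1/(s+6)^2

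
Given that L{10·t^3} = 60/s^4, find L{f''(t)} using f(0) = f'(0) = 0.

L{f''(t)} = s²F(s) - sf(0) - f'(0) = s²·60/s^4 - 0 - 0 = 60/s^2

Final answer: 60/s^2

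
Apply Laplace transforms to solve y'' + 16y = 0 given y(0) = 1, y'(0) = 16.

L{y''} + 16L{y} = 0. s²Y - s - 16 + 16Y = 0. Y(s² + 16) = s + 16. Y = (s + 16)/(s² + 16). Inverting: y(t) = cos(4t) + 4sin(4t)

Final answer: y(t) = cos(4t) + 4sin(4t)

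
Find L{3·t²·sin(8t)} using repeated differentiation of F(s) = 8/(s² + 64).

F(s) = 8/(s² + 64). F'(s) = -16s/(s² + 64)². F''(s) = -16(64 - 3s²)/(s² + 64)³ = (48s² - 1024)/(s² + 64)³. So L{t²·sin(8t)} = (-1)² F''(s) = (48s² - 1024)/(s² + 64)³. Then L{3·t²·sin(8t)} = 3·(48s² - 1024)/(s² + 64)³ = (144s² - 3072)/(s² + 64)³

Final answer: (144s² - 3072)/(s² + 64)³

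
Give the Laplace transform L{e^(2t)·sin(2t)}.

L{e^(at)·sin(ωt)} = ω/((s-a)² + ω²), so L{e^(2t)·sin(2t)} = 2/((s-2)² + 4)

Final answer: 2/((s-2)² + 4)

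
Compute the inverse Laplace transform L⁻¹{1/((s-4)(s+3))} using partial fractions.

Decompose: A/(s-4) + B/(s+3). A = 1/7, B = -1/7. f(t) = (e^(4t) - e^(-3t))/7

Final answer: (e^(4t) - e^(-3t))/7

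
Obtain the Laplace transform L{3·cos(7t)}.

L{cos(ωt)} = s/(s² + ω²), so L{cos(7t)} = s/(s² + 49). Then L{3·cos(7t)} = 3·s/(s² + 49) = 3s/(s² + 49)

Final answer: 3s/(s² + 49)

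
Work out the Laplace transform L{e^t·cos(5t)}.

L{e^(at)·cos(ωt)} = (s-a)/((s-a)² + ω²), so L{e^t·cos(5t)} = (s-1)/((s-1)² + 25)

Final answer: (s-1)/((s-1)² + 25)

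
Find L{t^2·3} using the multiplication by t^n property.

L{3} = 3/s. d^1/ds^1[1/s] = -1/s². d^2/ds^2[1/s] = 2/s^3. So L{t^2} = (-1)^{2}·2/s^3 = 2/s^3. Then L{t^2·3} = 3·2/s^3 = 6/s^3

Final answer: 6/s^3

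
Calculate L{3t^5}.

L{t^n} = n!/s^(n+1). So L{3t^5} = 3·5!/s^6 = 360/s^6

Final answer: 360/s^6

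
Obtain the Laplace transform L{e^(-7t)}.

L{e^(at)} = 1/(s-a), so L{e^(-7t)} = 1/(s+7)

Final answer: 1/(s+7)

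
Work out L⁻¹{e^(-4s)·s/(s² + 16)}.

L⁻¹{s/(s² + 16)} = cos(4t). By the time shift theorem, L⁻¹{e^(-as)F(s)} = u(t-a)f(t-a) with a=4, so L⁻¹{e^(-4s)·s/(s² + 16)} = u(t-4)·cos(4(t-4))

Final answer: u(t-4)·cos(4(t-4))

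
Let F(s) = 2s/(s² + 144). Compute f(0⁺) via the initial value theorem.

f(0⁺) = lim_{s→∞} s·2s/(s² + 144) = lim_{s→∞} 2s²/(s² + 144) = 2

Final answer: 2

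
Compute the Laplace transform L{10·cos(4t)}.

L{cos(ωt)} = s/(s² + ω²), so L{cos(4t)} = s/(s² + 16). Then L{10·cos(4t)} = 10·s/(s² + 16) = 10s/(s² + 16)

Final answer: 10s/(s² + 16)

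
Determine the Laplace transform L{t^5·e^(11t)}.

L{t^n·e^(at)} = n!/(s-a)^(n+1), so L{t^5·e^(11t)} = 120/(s-11)^6

Final answer: 120/(s-11)^6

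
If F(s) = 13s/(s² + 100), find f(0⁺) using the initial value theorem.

f(0⁺) = lim_{s→∞} s·13s/(s² + 100) = lim_{s→∞} 13s²/(s² + 100) = 13

Final answer: 13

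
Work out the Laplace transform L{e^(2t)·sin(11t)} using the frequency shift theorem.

Frequency shift: L{e^(at)f(t)} = F(s-a). L{e^(2t)·sin(11t)} = 11/((s-2)² + 121)

Final answer: 11/((s-2)² + 121)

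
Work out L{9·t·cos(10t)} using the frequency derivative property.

L{cos(10t)} = s/(s² + 100). Derivative: d/ds[s/(s² + 100)] = [(s² + 100) - s·2s]/(s² + 100)² = (100 - s²)/(s² + 100)². So L{t·cos(10t)} = -F'(s) = (s² - 100)/(s² + 100)². Then L{9·t·cos(10t)} = 9·(s² - 100)/(s² + 100)²

Final answer: 9·(s² - 100)/(s² + 100)²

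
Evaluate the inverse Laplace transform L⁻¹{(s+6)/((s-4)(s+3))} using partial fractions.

Using partial fractions, f(t) = (10e^(4t) - 3e^(-3t))/7

Final answer: (10e^(4t) - 3e^(-3t))/7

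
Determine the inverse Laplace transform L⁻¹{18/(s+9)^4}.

L⁻¹{n!/(s-a)^(n+1)} = t^n·e^(at) with n=3, a=-9. So L⁻¹{6/(s+9)^4} = t^3·e^(-9t), and L⁻¹{18/(s+9)^4} = (18/6)·t^3·e^(-9t) = 3·t^3·e^(-9t)

Final answer: 3·t^3·e^(-9t)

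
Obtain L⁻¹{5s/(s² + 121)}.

This is the form c·s/(s² + a²) with a = 11, c = 5. L⁻¹ = 5·cos(11t)

Final answer: 5·cos(11t)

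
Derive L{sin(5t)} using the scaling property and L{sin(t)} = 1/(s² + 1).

Using L{f(at)} = (1/a)F(s/a) with a=5: L{sin(5t)} = (1/5) · 1/((s/5)² + 1) = (1/5) · 1·25/(s² + 25) = 5/(s² + 25)

Final answer: 5/(s² + 25)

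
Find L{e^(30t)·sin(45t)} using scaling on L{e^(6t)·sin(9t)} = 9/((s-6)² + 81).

Scaling with a=5: L{e^(30t)·sin(45t)} = (1/5) · 9/((s/5-6)² + 81). Simplifying: 45/((s-30)² + 2025)

Final answer: 45/((s-30)² + 2025)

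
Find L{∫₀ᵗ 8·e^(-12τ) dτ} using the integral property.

L{∫₀ᵗ f(τ)dτ} = F(s)/s with F(s) = 8/(s+12), so L{∫₀ᵗ 8·e^(-12τ) dτ} = 8/(s(s+12))

Final answer: 8/(s(s+12))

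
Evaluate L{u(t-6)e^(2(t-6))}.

u(t-a)f(t-a) with f(t)=e^(2t). L{e^(2t)} = 1/(s-2). By time shift: e^(-6s)/(s-2)

Final answer: e^(-6s)/(s-2)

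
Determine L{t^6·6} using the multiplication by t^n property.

L{6} = 6/s. d^1/ds^1[1/s] = -1/s². d^2/ds^2[1/s] = 2/s^3. d^3/ds^3[1/s] = -6/s^4. d^4/ds^4[1/s] = 24/s^5. d^5/ds^5[1/s] = -120/s^6. d^6/ds^6[1/s] = 720/s^7. So L{t^6} = (-1)^{6}·720/s^7 = 720/s^7. Then L{t^6·6} = 6·720/s^7 = 4320/s^7

Final answer: 4320/s^7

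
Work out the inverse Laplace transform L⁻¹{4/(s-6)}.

L⁻¹{1/(s-a)} = e^(at), so L⁻¹{1/(s-6)} = e^(6t), and L⁻¹{4/(s-6)} = 4·e^(6t)

Final answer: 4·e^(6t)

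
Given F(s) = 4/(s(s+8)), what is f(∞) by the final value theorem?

f(∞) = lim_{s→0} s·4/(s(s+8)) = lim_{s→0} 4/(s+8) = 4/8 = 1/2

Final answer: 1/2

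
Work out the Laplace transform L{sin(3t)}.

L{sin(ωt)} = ω/(s² + ω²), so L{sin(3t)} = 3/(s² + 9)

Final answer: 3/(s² + 9)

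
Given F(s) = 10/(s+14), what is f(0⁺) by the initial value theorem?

f(0⁺) = lim_{s→∞} s·10/(s+14) = lim_{s→∞} 10s/(s+14) = 10

Final answer: 10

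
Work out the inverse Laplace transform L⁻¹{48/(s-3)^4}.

L⁻¹{n!/(s-a)^(n+1)} = t^n·e^(at) with n=3, a=3. So L⁻¹{6/(s-3)^4} = t^3·e^(3t), and L⁻¹{48/(s-3)^4} = (48/6)·t^3·e^(3t) = 8·t^3·e^(3t)

Final answer: 8·t^3·e^(3t)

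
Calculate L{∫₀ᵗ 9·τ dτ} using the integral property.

L{∫₀ᵗ f(τ)dτ} = F(s)/s with f(t) = 9t. F(s) = 9/s^2, so L{∫₀ᵗ 9·τ dτ} = (9/s^2)/s = 9/s^3. (Check: ∫₀ᵗ 9·τ dτ = 9t^2/2.)

Final answer: 9/s^3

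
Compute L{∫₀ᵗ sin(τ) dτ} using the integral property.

L{∫₀ᵗ f(τ)dτ} = F(s)/s with F(s) = 1/(s² + 1), so the result is (1/(s² + 1))/s = 1/(s(s² + 1))

Final answer: 1/(s(s² + 1))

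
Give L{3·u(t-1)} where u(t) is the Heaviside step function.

L{u(t-a)} = e^(-as)/s. Here a=1, so L{u(t-1)} = e^(-s)/s, and L{3·u(t-1)} = 3·e^(-s)/s

Final answer: 3·e^(-s)/s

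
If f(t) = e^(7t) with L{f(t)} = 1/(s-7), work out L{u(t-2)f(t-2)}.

Time shift theorem: L{u(t-a)f(t-a)} = e^(-as)F(s). Here a=2, F(s) = 1/(s-7), so L{u(t-2)f(t-2)} = e^(-2s)·1/(s-7)

Final answer: e^(-2s)·1/(s-7)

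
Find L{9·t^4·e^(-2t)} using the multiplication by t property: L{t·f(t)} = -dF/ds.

Using L{t^n·e^(at)} = n!/(s-a)^(n+1), L{t^4·e^(-2t)} = 24/(s+2)^5, so L{9·t^4·e^(-2t)} = 9·24/(s+2)^5 = 216/(s+2)^5

Final answer: 216/(s+2)^5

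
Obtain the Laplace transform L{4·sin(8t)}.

L{sin(ωt)} = ω/(s² + ω²), so L{sin(8t)} = 8/(s² + 64). Then L{4·sin(8t)} = 4·8/(s² + 64) = 32/(s² + 64)

Final answer: 32/(s² + 64)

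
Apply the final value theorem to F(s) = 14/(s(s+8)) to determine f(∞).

f(∞) = lim_{s→0} s·14/(s(s+8)) = lim_{s→0} 14/(s+8) = 14/8 = 7/4

Final answer: 7/4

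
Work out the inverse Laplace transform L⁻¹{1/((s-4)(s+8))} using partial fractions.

Decompose: A/(s-4) + B/(s+8). A = 1/12, B = -1/12. f(t) = (e^(4t) - e^(-8t))/12

Final answer: (e^(4t) - e^(-8t))/12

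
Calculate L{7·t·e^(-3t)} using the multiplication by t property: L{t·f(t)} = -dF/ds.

Using L{t^n·e^(at)} = n!/(s-a)^(n+1), L{t·e^(-3t)} = 1/(s+3)^2, so L{7·t·e^(-3t)} = 7·1/(s+3)^2 = 7/(s+3)^2

Final answer: 7/(s+3)^2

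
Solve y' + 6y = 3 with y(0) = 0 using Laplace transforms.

sY + 6Y = 3/s. Y = 3/(s(s+6)). Partial fractions: Y = 1/2/s - 1/2/(s+6)

Final answer: y(t) = 1/2(1 - e^(-6t))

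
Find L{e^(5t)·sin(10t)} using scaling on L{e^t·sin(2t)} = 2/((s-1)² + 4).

Scaling with a=5: L{e^(5t)·sin(10t)} = (1/5) · 2/((s/5-1)² + 4). Simplifying: 10/((s-5)² + 100)

Final answer: 10/((s-5)² + 100)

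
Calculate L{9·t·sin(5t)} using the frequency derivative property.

L{sin(5t)} = 5/(s² + 25). By L{t·f(t)} = -F'(s): -d/ds[5/(s² + 25)] = -(5)·(-2s)/(s² + 25)² = 10s/(s² + 25)². Then L{9·t·sin(5t)} = 9·10s/(s² + 25)² = 90s/(s² + 25)²

Final answer: 90s/(s² + 25)²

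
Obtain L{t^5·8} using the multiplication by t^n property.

L{8} = 8/s. d^1/ds^1[1/s] = -1/s². d^2/ds^2[1/s] = 2/s^3. d^3/ds^3[1/s] = -6/s^4. d^4/ds^4[1/s] = 24/s^5. d^5/ds^5[1/s] = -120/s^6. So L{t^5} = (-1)^{5}·-120/s^6 = 120/s^6. Then L{t^5·8} = 8·120/s^6 = 960/s^6

Final answer: 960/s^6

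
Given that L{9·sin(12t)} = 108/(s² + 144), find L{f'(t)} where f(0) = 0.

L{f'(t)} = s·F(s) - f(0) = s·108/(s² + 144) - 0 = 108s/(s² + 144)

Final answer: 108s/(s² + 144)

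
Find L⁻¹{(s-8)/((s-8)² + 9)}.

Using frequency shift: L⁻¹{(s-a)/((s-a)² + b²)} = e^(at)cos(bt). Here a=8, b=3

Final answer: e^(8t)·cos(3t)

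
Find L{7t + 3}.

L{7t + 3} = 7·L{t} + 3·L{1} = 7/s² + 3/s

Final answer: 7/s² + 3/s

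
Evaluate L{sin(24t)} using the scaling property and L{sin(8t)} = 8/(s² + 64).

Using L{f(at)} = (1/a)F(s/a) with a=3: L{sin(24t)} = (1/3) · 8/((s/3)² + 64) = (1/3) · 8·9/(s² + 576) = 24/(s² + 576)

Final answer: 24/(s² + 576)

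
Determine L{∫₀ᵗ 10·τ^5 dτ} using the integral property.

L{∫₀ᵗ f(τ)dτ} = F(s)/s with f(t) = 10t^5. F(s) = 1200/s^6, so L{∫₀ᵗ 10·τ^5 dτ} = (1200/s^6)/s = 1200/s^7. (Check: ∫₀ᵗ 10·τ^5 dτ = 10t^6/6.)

Final answer: 1200/s^7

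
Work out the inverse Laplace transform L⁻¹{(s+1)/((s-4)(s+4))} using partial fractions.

Using partial fractions, f(t) = (5e^(4t) + 3e^(-4t))/8

Final answer: (5e^(4t) + 3e^(-4t))/8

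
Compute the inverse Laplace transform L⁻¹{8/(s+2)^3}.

L⁻¹{n!/(s-a)^(n+1)} = t^n·e^(at) with n=2, a=-2. So L⁻¹{2/(s+2)^3} = t^2·e^(-2t), and L⁻¹{8/(s+2)^3} = (8/2)·t^2·e^(-2t) = 4·t^2·e^(-2t)

Final answer: 4·t^2·e^(-2t)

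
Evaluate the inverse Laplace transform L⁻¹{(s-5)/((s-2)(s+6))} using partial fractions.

Using partial fractions, f(t) = (-3e^(2t) + 11e^(-6t))/8

Final answer: (-3e^(2t) + 11e^(-6t))/8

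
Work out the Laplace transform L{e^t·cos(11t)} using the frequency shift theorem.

Frequency shift: L{e^(at)f(t)} = F(s-a). L{e^t·cos(11t)} = (s-1)/((s-1)² + 121)

Final answer: (s-1)/((s-1)² + 121)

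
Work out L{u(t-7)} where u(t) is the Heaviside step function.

L{u(t-a)} = e^(-as)/s. Here a=7, so L{u(t-7)} = e^(-7s)/s

Final answer: e^(-7s)/s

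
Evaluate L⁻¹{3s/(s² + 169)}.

This is the form c·s/(s² + a²) with a = 13, c = 3. L⁻¹ = 3·cos(13t)

Final answer: 3·cos(13t)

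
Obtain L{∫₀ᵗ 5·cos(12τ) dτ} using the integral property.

L{∫₀ᵗ f(τ)dτ} = F(s)/s with F(s) = 5s/(s² + 144), so the result is (5s/(s² + 144))/s = 5/(s² + 144)

Final answer: 5/(s² + 144)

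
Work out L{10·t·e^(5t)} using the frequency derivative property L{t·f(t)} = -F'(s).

L{e^(5t)} = 1/(s-5). By frequency derivative: L{t·e^(5t)} = -d/ds[1/(s-5)] = -(-1)/(s-5)² = 1/(s-5)². Then L{10·t·e^(5t)} = 10·1/(s-5)² = 10/(s-5)²

Final answer: 10/(s-5)²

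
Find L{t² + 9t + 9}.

L{t² + 9t + 9} = 2/s³ + 9/s² + 9/s = 2/s³ + 9/s² + 9/s

Final answer: 2/s³ + 9/s² + 9/s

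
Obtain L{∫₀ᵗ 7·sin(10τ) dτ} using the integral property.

L{∫₀ᵗ f(τ)dτ} = F(s)/s with F(s) = 70/(s² + 100), so the result is (70/(s² + 100))/s = 70/(s(s² + 100))

Final answer: 70/(s(s² + 100))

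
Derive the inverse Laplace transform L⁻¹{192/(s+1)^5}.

L⁻¹{n!/(s-a)^(n+1)} = t^n·e^(at) with n=4, a=-1. So L⁻¹{24/(s+1)^5} = t^4·e^(-t), and L⁻¹{192/(s+1)^5} = (192/24)·t^4·e^(-t) = 8·t^4·e^(-t)

Final answer: 8·t^4·e^(-t)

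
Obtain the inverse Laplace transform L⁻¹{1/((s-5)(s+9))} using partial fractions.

Decompose: A/(s-5) + B/(s+9). A = 1/14, B = -1/14. f(t) = (e^(5t) - e^(-9t))/14

Final answer: (e^(5t) - e^(-9t))/14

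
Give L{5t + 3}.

L{5t + 3} = 5·L{t} + 3·L{1} = 5/s² + 3/s

Final answer: 5/s² + 3/s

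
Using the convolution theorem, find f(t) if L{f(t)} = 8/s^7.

8/s^7 = (8/s)·(1/s^6) = L{8}·L{t^5/120}. By convolution, f(t) = 8*t^5/120 = ∫₀ᵗ 8·τ^5/120 dτ = 8·t^6/720

Final answer: 8·t^6/720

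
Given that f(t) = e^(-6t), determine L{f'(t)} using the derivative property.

f(0) = 1, F(s) = 1/(s+6). L{f'(t)} = s·F(s) - f(0) = s/(s+6) - 1 = (s - (s+6))/(s+6) = -6/(s+6)

Final answer: -6/(s+6)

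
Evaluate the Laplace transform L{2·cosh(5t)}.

L{cosh(ωt)} = s/(s² - ω²), so L{cosh(5t)} = s/(s² - 25). Then L{2·cosh(5t)} = 2·s/(s² - 25) = 2s/(s² - 25)

Final answer: 2s/(s² - 25)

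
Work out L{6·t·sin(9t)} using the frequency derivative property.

L{sin(9t)} = 9/(s² + 81). By L{t·f(t)} = -F'(s): -d/ds[9/(s² + 81)] = -(9)·(-2s)/(s² + 81)² = 18s/(s² + 81)². Then L{6·t·sin(9t)} = 6·18s/(s² + 81)² = 108s/(s² + 81)²

Final answer: 108s/(s² + 81)²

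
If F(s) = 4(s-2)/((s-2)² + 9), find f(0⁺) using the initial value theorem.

f(0⁺) = lim_{s→∞} sF(s) = lim_{s→∞} 4s(s-2)/((s-2)² + 9) = 4

Final answer: 4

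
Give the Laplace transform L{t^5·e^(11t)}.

L{t^n·e^(at)} = n!/(s-a)^(n+1), so L{t^5·e^(11t)} = 120/(s-11)^6

Final answer: 120/(s-11)^6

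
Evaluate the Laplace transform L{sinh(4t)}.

L{sinh(ωt)} = ω/(s² - ω²), so L{sinh(4t)} = 4/(s² - 16)

Final answer: 4/(s² - 16)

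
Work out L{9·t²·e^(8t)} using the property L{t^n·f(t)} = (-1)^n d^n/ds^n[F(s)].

L{e^(8t)} = 1/(s-8). d/ds[1/(s-8)] = -1/(s-8)². d²/ds²[1/(s-8)] = 2/(s-8)³. So L{t²·e^(8t)} = (-1)² · 2/(s-8)³ = 2/(s-8)³. Then L{9·t²·e^(8t)} = 9·2/(s-8)³ = 18/(s-8)³

Final answer: 18/(s-8)³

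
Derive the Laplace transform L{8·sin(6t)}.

L{sin(ωt)} = ω/(s² + ω²), so L{sin(6t)} = 6/(s² + 36). Then L{8·sin(6t)} = 8·6/(s² + 36) = 48/(s² + 36)

Final answer: 48/(s² + 36)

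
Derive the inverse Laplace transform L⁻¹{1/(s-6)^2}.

L⁻¹{n!/(s-a)^(n+1)} = t^n·e^(at), so L⁻¹{1/(s-6)^2} = t·e^(6t)

Final answer: t·e^(6t)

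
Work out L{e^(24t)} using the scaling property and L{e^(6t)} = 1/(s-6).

Using L{f(at)} = (1/a)F(s/a) with a=4 and f(t) = e^(6t): L{e^(24t)} = (1/4) · 1/((s/4)-6) = (1/4) · 4/(s-24) = 1/(s-24)

Final answer: 1/(s-24)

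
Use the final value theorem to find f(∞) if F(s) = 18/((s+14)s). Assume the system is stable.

f(∞) = lim_{s→0} sF(s) = lim_{s→0} 18/(s+14) = 9/7

Final answer: 9/7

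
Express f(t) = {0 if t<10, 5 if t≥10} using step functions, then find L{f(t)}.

f(t) = 5·u(t-10). L{u(t-10)} = e^(-10s)/s, so L{f(t)} = 5·e^(-10s)/s

Final answer: 5·e^(-10s)/s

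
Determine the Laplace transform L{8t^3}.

L{8t^3} = 8 · L{t^3} = 8 · 6/s^4 = 48/s^4

Final answer: 48/s^4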